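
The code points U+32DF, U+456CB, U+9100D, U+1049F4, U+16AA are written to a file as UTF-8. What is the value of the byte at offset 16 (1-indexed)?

1-indexed offset 16 is 0-indexed offset 15.
U+32DF → 3-byte form E3 8B 9F at offsets 0–2.
U+456CB → 4-byte form F1 85 9B 8B at offsets 3–6.
U+9100D → 4-byte form F2 91 80 8D at offsets 7–10.
U+1049F4 → 4-byte form F4 84 A7 B4 at offsets 11–14.
U+16AA → 3-byte form E1 9A AA at offsets 15–17.
Offset 15 falls in char 5's range; it's byte 1 of E1 9A AA = 0xE1.

0xE1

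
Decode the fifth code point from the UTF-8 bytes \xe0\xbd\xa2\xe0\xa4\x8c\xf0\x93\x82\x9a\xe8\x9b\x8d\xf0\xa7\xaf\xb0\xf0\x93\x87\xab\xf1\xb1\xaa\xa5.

Offset 0: leading byte 0xE0 = 11100000 → 3-byte char #1 = E0 BD A2.
Offset 3: leading byte 0xE0 = 11100000 → 3-byte char #2 = E0 A4 8C.
Offset 6: leading byte 0xF0 = 11110000 → 4-byte char #3 = F0 93 82 9A.
Offset 10: leading byte 0xE8 = 11101000 → 3-byte char #4 = E8 9B 8D.
Offset 13: leading byte 0xF0 = 11110000 → 4-byte char #5 = F0 A7 AF B0.
Leading byte 0xF0 = 11110000 matches 11110xxx → 4-byte sequence.
Byte 1: 0xF0 = 11110000, payload 000 (3 bits).
Byte 2: 0xA7 = 10100111 (10xxxxxx ✓), payload 100111.
Byte 3: 0xAF = 10101111 (10xxxxxx ✓), payload 101111.
Byte 4: 0xB0 = 10110000 (10xxxxxx ✓), payload 110000.
Concatenate: 000100111101111110000 = 0x27BF0 (21 bits → U+27BF0).

U+27BF0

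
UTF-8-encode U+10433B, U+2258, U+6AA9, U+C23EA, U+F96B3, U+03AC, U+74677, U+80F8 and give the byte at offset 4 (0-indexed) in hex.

0xE2

U+10433B → 4-byte form F4 84 8C BB at offsets 0–3.
U+2258 → 3-byte form E2 89 98 at offsets 4–6.
Offset 4 falls in char 2's range; it's byte 1 of E2 89 98 = 0xE2.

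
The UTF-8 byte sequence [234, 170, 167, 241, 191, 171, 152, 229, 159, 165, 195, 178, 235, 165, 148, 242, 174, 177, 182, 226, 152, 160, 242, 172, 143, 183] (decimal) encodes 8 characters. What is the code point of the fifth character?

U+B954

Offset 0: leading byte 0xEA = 11101010 → 3-byte char #1 = EA AA A7.
Offset 3: leading byte 0xF1 = 11110001 → 4-byte char #2 = F1 BF AB 98.
Offset 7: leading byte 0xE5 = 11100101 → 3-byte char #3 = E5 9F A5.
Offset 10: leading byte 0xC3 = 11000011 → 2-byte char #4 = C3 B2.
Offset 12: leading byte 0xEB = 11101011 → 3-byte char #5 = EB A5 94.
Leading byte 0xEB = 11101011 matches 1110xxxx → 3-byte sequence.
Byte 1: 0xEB = 11101011, payload 1011 (4 bits).
Byte 2: 0xA5 = 10100101 (10xxxxxx ✓), payload 100101.
Byte 3: 0x94 = 10010100 (10xxxxxx ✓), payload 010100.
Concatenate: 1011100101010100 = 0xB954 (16 bits → U+B954).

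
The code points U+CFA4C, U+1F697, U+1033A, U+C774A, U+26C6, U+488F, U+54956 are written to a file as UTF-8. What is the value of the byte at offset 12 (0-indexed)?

0xF3

U+CFA4C → 4-byte form F3 8F A9 8C at offsets 0–3.
U+1F697 → 4-byte form F0 9F 9A 97 at offsets 4–7.
U+1033A → 4-byte form F0 90 8C BA at offsets 8–11.
U+C774A → 4-byte form F3 87 9D 8A at offsets 12–15.
Offset 12 falls in char 4's range; it's byte 1 of F3 87 9D 8A = 0xF3.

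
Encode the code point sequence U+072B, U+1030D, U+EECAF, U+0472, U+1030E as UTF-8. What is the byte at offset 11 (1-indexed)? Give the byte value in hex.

1-indexed offset 11 is 0-indexed offset 10.
U+072B → 2-byte form DC AB at offsets 0–1.
U+1030D → 4-byte form F0 90 8C 8D at offsets 2–5.
U+EECAF → 4-byte form F3 AE B2 AF at offsets 6–9.
U+0472 → 2-byte form D1 B2 at offsets 10–11.
Offset 10 falls in char 4's range; it's byte 1 of D1 B2 = 0xD1.

0xD1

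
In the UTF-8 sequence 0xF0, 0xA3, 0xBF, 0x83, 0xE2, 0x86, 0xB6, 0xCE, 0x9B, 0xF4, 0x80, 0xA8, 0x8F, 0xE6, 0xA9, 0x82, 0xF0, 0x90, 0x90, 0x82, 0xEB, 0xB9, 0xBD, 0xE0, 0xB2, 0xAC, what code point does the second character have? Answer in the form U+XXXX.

Offset 0: leading byte 0xF0 = 11110000 → 4-byte char #1 = F0 A3 BF 83.
Offset 4: leading byte 0xE2 = 11100010 → 3-byte char #2 = E2 86 B6.
Leading byte 0xE2 = 11100010 matches 1110xxxx → 3-byte sequence.
Byte 1: 0xE2 = 11100010, payload 0010 (4 bits).
Byte 2: 0x86 = 10000110 (10xxxxxx ✓), payload 000110.
Byte 3: 0xB6 = 10110110 (10xxxxxx ✓), payload 110110.
Concatenate: 0010000110110110 = 0x21B6 (16 bits → U+21B6).

U+21B6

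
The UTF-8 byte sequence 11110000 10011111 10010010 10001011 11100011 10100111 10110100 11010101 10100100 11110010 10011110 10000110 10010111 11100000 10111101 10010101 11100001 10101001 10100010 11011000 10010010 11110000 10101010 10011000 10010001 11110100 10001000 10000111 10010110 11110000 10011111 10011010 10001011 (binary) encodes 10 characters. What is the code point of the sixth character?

Offset 0: leading byte 0xF0 = 11110000 → 4-byte char #1 = F0 9F 92 8B.
Offset 4: leading byte 0xE3 = 11100011 → 3-byte char #2 = E3 A7 B4.
Offset 7: leading byte 0xD5 = 11010101 → 2-byte char #3 = D5 A4.
Offset 9: leading byte 0xF2 = 11110010 → 4-byte char #4 = F2 9E 86 97.
Offset 13: leading byte 0xE0 = 11100000 → 3-byte char #5 = E0 BD 95.
Offset 16: leading byte 0xE1 = 11100001 → 3-byte char #6 = E1 A9 A2.
Leading byte 0xE1 = 11100001 matches 1110xxxx → 3-byte sequence.
Byte 1: 0xE1 = 11100001, payload 0001 (4 bits).
Byte 2: 0xA9 = 10101001 (10xxxxxx ✓), payload 101001.
Byte 3: 0xA2 = 10100010 (10xxxxxx ✓), payload 100010.
Concatenate: 0001101001100010 = 0x1A62 (16 bits → U+1A62).

U+1A62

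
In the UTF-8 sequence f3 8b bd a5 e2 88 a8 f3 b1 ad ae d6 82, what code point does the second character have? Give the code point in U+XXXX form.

U+2228

Offset 0: leading byte 0xF3 = 11110011 → 4-byte char #1 = F3 8B BD A5.
Offset 4: leading byte 0xE2 = 11100010 → 3-byte char #2 = E2 88 A8.
Leading byte 0xE2 = 11100010 matches 1110xxxx → 3-byte sequence.
Byte 1: 0xE2 = 11100010, payload 0010 (4 bits).
Byte 2: 0x88 = 10001000 (10xxxxxx ✓), payload 001000.
Byte 3: 0xA8 = 10101000 (10xxxxxx ✓), payload 101000.
Concatenate: 0010001000101000 = 0x2228 (16 bits → U+2228).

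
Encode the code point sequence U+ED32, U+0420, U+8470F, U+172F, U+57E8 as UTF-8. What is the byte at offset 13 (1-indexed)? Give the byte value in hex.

0xE5

1-indexed offset 13 is 0-indexed offset 12.
U+ED32 → 3-byte form EE B4 B2 at offsets 0–2.
U+0420 → 2-byte form D0 A0 at offsets 3–4.
U+8470F → 4-byte form F2 84 9C 8F at offsets 5–8.
U+172F → 3-byte form E1 9C AF at offsets 9–11.
U+57E8 → 3-byte form E5 9F A8 at offsets 12–14.
Offset 12 falls in char 5's range; it's byte 1 of E5 9F A8 = 0xE5.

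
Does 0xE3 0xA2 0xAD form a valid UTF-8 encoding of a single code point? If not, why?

valid

Leading byte 0xE3 = 11100011 → 3-byte form.
Continuation bytes 0xA2=10100010, 0xAD=10101101 all match 10xxxxxx.
Decoded value 0x38AD is ≥ 0x800 (shortest form) and not a surrogate.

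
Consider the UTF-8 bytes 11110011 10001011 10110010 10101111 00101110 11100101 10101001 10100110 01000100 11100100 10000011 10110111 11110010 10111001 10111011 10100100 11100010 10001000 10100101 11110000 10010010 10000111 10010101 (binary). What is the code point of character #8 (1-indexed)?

U+121D5

Offset 0: leading byte 0xF3 = 11110011 → 4-byte char #1 = F3 8B B2 AF.
Offset 4: leading byte 0x2E = 00101110 → 1-byte char #2 = 2E.
Offset 5: leading byte 0xE5 = 11100101 → 3-byte char #3 = E5 A9 A6.
Offset 8: leading byte 0x44 = 01000100 → 1-byte char #4 = 44.
Offset 9: leading byte 0xE4 = 11100100 → 3-byte char #5 = E4 83 B7.
Offset 12: leading byte 0xF2 = 11110010 → 4-byte char #6 = F2 B9 BB A4.
Offset 16: leading byte 0xE2 = 11100010 → 3-byte char #7 = E2 88 A5.
Offset 19: leading byte 0xF0 = 11110000 → 4-byte char #8 = F0 92 87 95.
Leading byte 0xF0 = 11110000 matches 11110xxx → 4-byte sequence.
Byte 1: 0xF0 = 11110000, payload 000 (3 bits).
Byte 2: 0x92 = 10010010 (10xxxxxx ✓), payload 010010.
Byte 3: 0x87 = 10000111 (10xxxxxx ✓), payload 000111.
Byte 4: 0x95 = 10010101 (10xxxxxx ✓), payload 010101.
Concatenate: 000010010000111010101 = 0x121D5 (21 bits → U+121D5).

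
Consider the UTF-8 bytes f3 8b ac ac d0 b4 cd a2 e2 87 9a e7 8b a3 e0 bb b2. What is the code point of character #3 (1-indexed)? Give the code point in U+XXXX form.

U+0362

Offset 0: leading byte 0xF3 = 11110011 → 4-byte char #1 = F3 8B AC AC.
Offset 4: leading byte 0xD0 = 11010000 → 2-byte char #2 = D0 B4.
Offset 6: leading byte 0xCD = 11001101 → 2-byte char #3 = CD A2.
Leading byte 0xCD = 11001101 matches 110xxxxx → 2-byte sequence.
Byte 1: 0xCD = 11001101, payload 01101 (5 bits).
Byte 2: 0xA2 = 10100010 (10xxxxxx ✓), payload 100010.
Concatenate: 01101100010 = 0x362 (11 bits → U+0362).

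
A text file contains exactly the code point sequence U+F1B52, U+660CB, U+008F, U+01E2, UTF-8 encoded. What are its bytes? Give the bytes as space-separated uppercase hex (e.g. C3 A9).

U+F1B52: 4-byte form → F3 B1 AD 92.
U+660CB: 4-byte form → F1 A6 83 8B.
U+008F: 2-byte form → C2 8F.
U+01E2: 2-byte form → C7 A2.
Concatenated (12 bytes): F3 B1 AD 92 F1 A6 83 8B C2 8F C7 A2.

F3 B1 AD 92 F1 A6 83 8B C2 8F C7 A2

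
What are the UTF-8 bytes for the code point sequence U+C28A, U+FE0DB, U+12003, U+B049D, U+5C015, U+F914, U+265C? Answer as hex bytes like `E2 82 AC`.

EC 8A 8A F3 BE 83 9B F0 92 80 83 F2 B0 92 9D F1 9C 80 95 EF A4 94 E2 99 9C

U+C28A: 3-byte form → EC 8A 8A.
U+FE0DB: 4-byte form → F3 BE 83 9B.
U+12003: 4-byte form → F0 92 80 83.
U+B049D: 4-byte form → F2 B0 92 9D.
U+5C015: 4-byte form → F1 9C 80 95.
U+F914: 3-byte form → EF A4 94.
U+265C: 3-byte form → E2 99 9C.
Concatenated (25 bytes): EC 8A 8A F3 BE 83 9B F0 92 80 83 F2 B0 92 9D F1 9C 80 95 EF A4 94 E2 99 9C.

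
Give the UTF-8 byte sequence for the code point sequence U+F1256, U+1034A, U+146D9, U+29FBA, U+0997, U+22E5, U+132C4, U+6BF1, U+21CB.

U+F1256: 4-byte form → F3 B1 89 96.
U+1034A: 4-byte form → F0 90 8D 8A.
U+146D9: 4-byte form → F0 94 9B 99.
U+29FBA: 4-byte form → F0 A9 BE BA.
U+0997: 3-byte form → E0 A6 97.
U+22E5: 3-byte form → E2 8B A5.
U+132C4: 4-byte form → F0 93 8B 84.
U+6BF1: 3-byte form → E6 AF B1.
U+21CB: 3-byte form → E2 87 8B.
Concatenated (32 bytes): F3 B1 89 96 F0 90 8D 8A F0 94 9B 99 F0 A9 BE BA E0 A6 97 E2 8B A5 F0 93 8B 84 E6 AF B1 E2 87 8B.

F3 B1 89 96 F0 90 8D 8A F0 94 9B 99 F0 A9 BE BA E0 A6 97 E2 8B A5 F0 93 8B 84 E6 AF B1 E2 87 8B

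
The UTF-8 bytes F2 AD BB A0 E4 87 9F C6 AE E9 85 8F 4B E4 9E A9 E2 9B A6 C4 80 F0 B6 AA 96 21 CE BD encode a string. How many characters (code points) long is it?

Byte at offset 0: 0xF2 = 11110010 → 4-byte char (#1). Advance 4.
Byte at offset 4: 0xE4 = 11100100 → 3-byte char (#2). Advance 3.
Byte at offset 7: 0xC6 = 11000110 → 2-byte char (#3). Advance 2.
Byte at offset 9: 0xE9 = 11101001 → 3-byte char (#4). Advance 3.
Byte at offset 12: 0x4B = 01001011 → 1-byte char (#5). Advance 1.
Byte at offset 13: 0xE4 = 11100100 → 3-byte char (#6). Advance 3.
Byte at offset 16: 0xE2 = 11100010 → 3-byte char (#7). Advance 3.
Byte at offset 19: 0xC4 = 11000100 → 2-byte char (#8). Advance 2.
Byte at offset 21: 0xF0 = 11110000 → 4-byte char (#9). Advance 4.
Byte at offset 25: 0x21 = 00100001 → 1-byte char (#10). Advance 1.
Byte at offset 26: 0xCE = 11001110 → 2-byte char (#11). Advance 2.
Reached end at offset 28 after 11 code points.

11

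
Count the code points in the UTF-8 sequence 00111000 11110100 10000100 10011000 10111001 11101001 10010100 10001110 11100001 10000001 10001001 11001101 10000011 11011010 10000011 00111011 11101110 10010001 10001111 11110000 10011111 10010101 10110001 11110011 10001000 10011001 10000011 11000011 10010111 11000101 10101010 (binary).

12

Byte at offset 0: 0x38 = 00111000 → 1-byte char (#1). Advance 1.
Byte at offset 1: 0xF4 = 11110100 → 4-byte char (#2). Advance 4.
Byte at offset 5: 0xE9 = 11101001 → 3-byte char (#3). Advance 3.
Byte at offset 8: 0xE1 = 11100001 → 3-byte char (#4). Advance 3.
Byte at offset 11: 0xCD = 11001101 → 2-byte char (#5). Advance 2.
Byte at offset 13: 0xDA = 11011010 → 2-byte char (#6). Advance 2.
Byte at offset 15: 0x3B = 00111011 → 1-byte char (#7). Advance 1.
Byte at offset 16: 0xEE = 11101110 → 3-byte char (#8). Advance 3.
Byte at offset 19: 0xF0 = 11110000 → 4-byte char (#9). Advance 4.
Byte at offset 23: 0xF3 = 11110011 → 4-byte char (#10). Advance 4.
Byte at offset 27: 0xC3 = 11000011 → 2-byte char (#11). Advance 2.
Byte at offset 29: 0xC5 = 11000101 → 2-byte char (#12). Advance 2.
Reached end at offset 31 after 12 code points.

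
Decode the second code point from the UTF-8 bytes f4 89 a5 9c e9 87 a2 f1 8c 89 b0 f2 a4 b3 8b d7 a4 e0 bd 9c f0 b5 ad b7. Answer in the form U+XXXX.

U+91E2

Offset 0: leading byte 0xF4 = 11110100 → 4-byte char #1 = F4 89 A5 9C.
Offset 4: leading byte 0xE9 = 11101001 → 3-byte char #2 = E9 87 A2.
Leading byte 0xE9 = 11101001 matches 1110xxxx → 3-byte sequence.
Byte 1: 0xE9 = 11101001, payload 1001 (4 bits).
Byte 2: 0x87 = 10000111 (10xxxxxx ✓), payload 000111.
Byte 3: 0xA2 = 10100010 (10xxxxxx ✓), payload 100010.
Concatenate: 1001000111100010 = 0x91E2 (16 bits → U+91E2).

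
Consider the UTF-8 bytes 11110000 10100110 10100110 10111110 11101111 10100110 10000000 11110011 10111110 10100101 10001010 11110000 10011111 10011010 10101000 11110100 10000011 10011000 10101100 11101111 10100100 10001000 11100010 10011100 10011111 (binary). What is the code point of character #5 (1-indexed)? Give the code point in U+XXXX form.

U+10362C

Offset 0: leading byte 0xF0 = 11110000 → 4-byte char #1 = F0 A6 A6 BE.
Offset 4: leading byte 0xEF = 11101111 → 3-byte char #2 = EF A6 80.
Offset 7: leading byte 0xF3 = 11110011 → 4-byte char #3 = F3 BE A5 8A.
Offset 11: leading byte 0xF0 = 11110000 → 4-byte char #4 = F0 9F 9A A8.
Offset 15: leading byte 0xF4 = 11110100 → 4-byte char #5 = F4 83 98 AC.
Leading byte 0xF4 = 11110100 matches 11110xxx → 4-byte sequence.
Byte 1: 0xF4 = 11110100, payload 100 (3 bits).
Byte 2: 0x83 = 10000011 (10xxxxxx ✓), payload 000011.
Byte 3: 0x98 = 10011000 (10xxxxxx ✓), payload 011000.
Byte 4: 0xAC = 10101100 (10xxxxxx ✓), payload 101100.
Concatenate: 100000011011000101100 = 0x10362C (21 bits → U+10362C).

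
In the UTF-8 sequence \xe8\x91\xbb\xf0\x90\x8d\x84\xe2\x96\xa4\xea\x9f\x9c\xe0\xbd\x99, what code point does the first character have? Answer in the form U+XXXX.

Offset 0: leading byte 0xE8 = 11101000 → 3-byte char #1 = E8 91 BB.
Leading byte 0xE8 = 11101000 matches 1110xxxx → 3-byte sequence.
Byte 1: 0xE8 = 11101000, payload 1000 (4 bits).
Byte 2: 0x91 = 10010001 (10xxxxxx ✓), payload 010001.
Byte 3: 0xBB = 10111011 (10xxxxxx ✓), payload 111011.
Concatenate: 1000010001111011 = 0x847B (16 bits → U+847B).

U+847B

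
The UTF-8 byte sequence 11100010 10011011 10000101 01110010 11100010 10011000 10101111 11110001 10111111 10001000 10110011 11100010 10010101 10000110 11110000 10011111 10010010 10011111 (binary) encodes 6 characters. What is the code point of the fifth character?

Offset 0: leading byte 0xE2 = 11100010 → 3-byte char #1 = E2 9B 85.
Offset 3: leading byte 0x72 = 01110010 → 1-byte char #2 = 72.
Offset 4: leading byte 0xE2 = 11100010 → 3-byte char #3 = E2 98 AF.
Offset 7: leading byte 0xF1 = 11110001 → 4-byte char #4 = F1 BF 88 B3.
Offset 11: leading byte 0xE2 = 11100010 → 3-byte char #5 = E2 95 86.
Leading byte 0xE2 = 11100010 matches 1110xxxx → 3-byte sequence.
Byte 1: 0xE2 = 11100010, payload 0010 (4 bits).
Byte 2: 0x95 = 10010101 (10xxxxxx ✓), payload 010101.
Byte 3: 0x86 = 10000110 (10xxxxxx ✓), payload 000110.
Concatenate: 0010010101000110 = 0x2546 (16 bits → U+2546).

U+2546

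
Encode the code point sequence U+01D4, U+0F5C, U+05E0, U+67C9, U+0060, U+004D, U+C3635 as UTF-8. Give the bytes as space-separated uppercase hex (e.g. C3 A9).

U+01D4: 2-byte form → C7 94.
U+0F5C: 3-byte form → E0 BD 9C.
U+05E0: 2-byte form → D7 A0.
U+67C9: 3-byte form → E6 9F 89.
U+0060: 1-byte form → 60.
U+004D: 1-byte form → 4D.
U+C3635: 4-byte form → F3 83 98 B5.
Concatenated (16 bytes): C7 94 E0 BD 9C D7 A0 E6 9F 89 60 4D F3 83 98 B5.

C7 94 E0 BD 9C D7 A0 E6 9F 89 60 4D F3 83 98 B5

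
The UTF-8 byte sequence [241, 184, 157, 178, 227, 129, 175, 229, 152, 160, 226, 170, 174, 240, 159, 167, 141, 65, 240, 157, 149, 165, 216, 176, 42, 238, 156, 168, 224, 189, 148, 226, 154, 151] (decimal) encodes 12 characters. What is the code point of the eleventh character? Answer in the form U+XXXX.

U+0F54

Offset 0: leading byte 0xF1 = 11110001 → 4-byte char #1 = F1 B8 9D B2.
Offset 4: leading byte 0xE3 = 11100011 → 3-byte char #2 = E3 81 AF.
Offset 7: leading byte 0xE5 = 11100101 → 3-byte char #3 = E5 98 A0.
Offset 10: leading byte 0xE2 = 11100010 → 3-byte char #4 = E2 AA AE.
Offset 13: leading byte 0xF0 = 11110000 → 4-byte char #5 = F0 9F A7 8D.
Offset 17: leading byte 0x41 = 01000001 → 1-byte char #6 = 41.
Offset 18: leading byte 0xF0 = 11110000 → 4-byte char #7 = F0 9D 95 A5.
Offset 22: leading byte 0xD8 = 11011000 → 2-byte char #8 = D8 B0.
Offset 24: leading byte 0x2A = 00101010 → 1-byte char #9 = 2A.
Offset 25: leading byte 0xEE = 11101110 → 3-byte char #10 = EE 9C A8.
Offset 28: leading byte 0xE0 = 11100000 → 3-byte char #11 = E0 BD 94.
Leading byte 0xE0 = 11100000 matches 1110xxxx → 3-byte sequence.
Byte 1: 0xE0 = 11100000, payload 0000 (4 bits).
Byte 2: 0xBD = 10111101 (10xxxxxx ✓), payload 111101.
Byte 3: 0x94 = 10010100 (10xxxxxx ✓), payload 010100.
Concatenate: 0000111101010100 = 0xF54 (16 bits → U+0F54).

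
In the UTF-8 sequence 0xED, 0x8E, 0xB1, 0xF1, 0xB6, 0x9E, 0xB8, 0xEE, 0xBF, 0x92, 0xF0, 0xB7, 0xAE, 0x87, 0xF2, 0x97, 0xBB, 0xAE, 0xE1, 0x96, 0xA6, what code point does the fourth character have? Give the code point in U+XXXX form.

U+37B87

Offset 0: leading byte 0xED = 11101101 → 3-byte char #1 = ED 8E B1.
Offset 3: leading byte 0xF1 = 11110001 → 4-byte char #2 = F1 B6 9E B8.
Offset 7: leading byte 0xEE = 11101110 → 3-byte char #3 = EE BF 92.
Offset 10: leading byte 0xF0 = 11110000 → 4-byte char #4 = F0 B7 AE 87.
Leading byte 0xF0 = 11110000 matches 11110xxx → 4-byte sequence.
Byte 1: 0xF0 = 11110000, payload 000 (3 bits).
Byte 2: 0xB7 = 10110111 (10xxxxxx ✓), payload 110111.
Byte 3: 0xAE = 10101110 (10xxxxxx ✓), payload 101110.
Byte 4: 0x87 = 10000111 (10xxxxxx ✓), payload 000111.
Concatenate: 000110111101110000111 = 0x37B87 (21 bits → U+37B87).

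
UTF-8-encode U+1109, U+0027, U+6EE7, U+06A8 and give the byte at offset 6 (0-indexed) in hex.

0xA7

U+1109 → 3-byte form E1 84 89 at offsets 0–2.
U+0027 → 1-byte form 27 at offsets 3–3.
U+6EE7 → 3-byte form E6 BB A7 at offsets 4–6.
Offset 6 falls in char 3's range; it's byte 3 of E6 BB A7 = 0xA7.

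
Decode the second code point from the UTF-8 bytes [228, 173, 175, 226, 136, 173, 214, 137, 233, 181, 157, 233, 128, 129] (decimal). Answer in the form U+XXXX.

U+222D

Offset 0: leading byte 0xE4 = 11100100 → 3-byte char #1 = E4 AD AF.
Offset 3: leading byte 0xE2 = 11100010 → 3-byte char #2 = E2 88 AD.
Leading byte 0xE2 = 11100010 matches 1110xxxx → 3-byte sequence.
Byte 1: 0xE2 = 11100010, payload 0010 (4 bits).
Byte 2: 0x88 = 10001000 (10xxxxxx ✓), payload 001000.
Byte 3: 0xAD = 10101101 (10xxxxxx ✓), payload 101101.
Concatenate: 0010001000101101 = 0x222D (16 bits → U+222D).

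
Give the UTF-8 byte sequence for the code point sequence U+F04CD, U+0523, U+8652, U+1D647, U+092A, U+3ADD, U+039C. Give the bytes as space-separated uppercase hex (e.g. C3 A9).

F3 B0 93 8D D4 A3 E8 99 92 F0 9D 99 87 E0 A4 AA E3 AB 9D CE 9C

U+F04CD: 4-byte form → F3 B0 93 8D.
U+0523: 2-byte form → D4 A3.
U+8652: 3-byte form → E8 99 92.
U+1D647: 4-byte form → F0 9D 99 87.
U+092A: 3-byte form → E0 A4 AA.
U+3ADD: 3-byte form → E3 AB 9D.
U+039C: 2-byte form → CE 9C.
Concatenated (21 bytes): F3 B0 93 8D D4 A3 E8 99 92 F0 9D 99 87 E0 A4 AA E3 AB 9D CE 9C.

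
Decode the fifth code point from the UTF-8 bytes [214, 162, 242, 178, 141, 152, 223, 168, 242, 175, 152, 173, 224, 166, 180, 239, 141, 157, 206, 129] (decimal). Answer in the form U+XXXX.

U+09B4

Offset 0: leading byte 0xD6 = 11010110 → 2-byte char #1 = D6 A2.
Offset 2: leading byte 0xF2 = 11110010 → 4-byte char #2 = F2 B2 8D 98.
Offset 6: leading byte 0xDF = 11011111 → 2-byte char #3 = DF A8.
Offset 8: leading byte 0xF2 = 11110010 → 4-byte char #4 = F2 AF 98 AD.
Offset 12: leading byte 0xE0 = 11100000 → 3-byte char #5 = E0 A6 B4.
Leading byte 0xE0 = 11100000 matches 1110xxxx → 3-byte sequence.
Byte 1: 0xE0 = 11100000, payload 0000 (4 bits).
Byte 2: 0xA6 = 10100110 (10xxxxxx ✓), payload 100110.
Byte 3: 0xB4 = 10110100 (10xxxxxx ✓), payload 110100.
Concatenate: 0000100110110100 = 0x9B4 (16 bits → U+09B4).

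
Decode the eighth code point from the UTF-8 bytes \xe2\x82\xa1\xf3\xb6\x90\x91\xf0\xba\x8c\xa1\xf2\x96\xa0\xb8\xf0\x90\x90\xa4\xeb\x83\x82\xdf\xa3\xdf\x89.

Offset 0: leading byte 0xE2 = 11100010 → 3-byte char #1 = E2 82 A1.
Offset 3: leading byte 0xF3 = 11110011 → 4-byte char #2 = F3 B6 90 91.
Offset 7: leading byte 0xF0 = 11110000 → 4-byte char #3 = F0 BA 8C A1.
Offset 11: leading byte 0xF2 = 11110010 → 4-byte char #4 = F2 96 A0 B8.
Offset 15: leading byte 0xF0 = 11110000 → 4-byte char #5 = F0 90 90 A4.
Offset 19: leading byte 0xEB = 11101011 → 3-byte char #6 = EB 83 82.
Offset 22: leading byte 0xDF = 11011111 → 2-byte char #7 = DF A3.
Offset 24: leading byte 0xDF = 11011111 → 2-byte char #8 = DF 89.
Leading byte 0xDF = 11011111 matches 110xxxxx → 2-byte sequence.
Byte 1: 0xDF = 11011111, payload 11111 (5 bits).
Byte 2: 0x89 = 10001001 (10xxxxxx ✓), payload 001001.
Concatenate: 11111001001 = 0x7C9 (11 bits → U+07C9).

U+07C9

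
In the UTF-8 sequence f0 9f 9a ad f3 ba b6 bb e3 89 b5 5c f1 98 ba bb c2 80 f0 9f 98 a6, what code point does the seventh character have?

Offset 0: leading byte 0xF0 = 11110000 → 4-byte char #1 = F0 9F 9A AD.
Offset 4: leading byte 0xF3 = 11110011 → 4-byte char #2 = F3 BA B6 BB.
Offset 8: leading byte 0xE3 = 11100011 → 3-byte char #3 = E3 89 B5.
Offset 11: leading byte 0x5C = 01011100 → 1-byte char #4 = 5C.
Offset 12: leading byte 0xF1 = 11110001 → 4-byte char #5 = F1 98 BA BB.
Offset 16: leading byte 0xC2 = 11000010 → 2-byte char #6 = C2 80.
Offset 18: leading byte 0xF0 = 11110000 → 4-byte char #7 = F0 9F 98 A6.
Leading byte 0xF0 = 11110000 matches 11110xxx → 4-byte sequence.
Byte 1: 0xF0 = 11110000, payload 000 (3 bits).
Byte 2: 0x9F = 10011111 (10xxxxxx ✓), payload 011111.
Byte 3: 0x98 = 10011000 (10xxxxxx ✓), payload 011000.
Byte 4: 0xA6 = 10100110 (10xxxxxx ✓), payload 100110.
Concatenate: 000011111011000100110 = 0x1F626 (21 bits → U+1F626).

U+1F626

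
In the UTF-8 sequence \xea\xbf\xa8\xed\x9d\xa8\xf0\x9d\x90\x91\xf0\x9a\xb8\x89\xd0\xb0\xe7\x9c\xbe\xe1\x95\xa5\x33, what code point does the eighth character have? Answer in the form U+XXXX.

Offset 0: leading byte 0xEA = 11101010 → 3-byte char #1 = EA BF A8.
Offset 3: leading byte 0xED = 11101101 → 3-byte char #2 = ED 9D A8.
Offset 6: leading byte 0xF0 = 11110000 → 4-byte char #3 = F0 9D 90 91.
Offset 10: leading byte 0xF0 = 11110000 → 4-byte char #4 = F0 9A B8 89.
Offset 14: leading byte 0xD0 = 11010000 → 2-byte char #5 = D0 B0.
Offset 16: leading byte 0xE7 = 11100111 → 3-byte char #6 = E7 9C BE.
Offset 19: leading byte 0xE1 = 11100001 → 3-byte char #7 = E1 95 A5.
Offset 22: leading byte 0x33 = 00110011 → 1-byte char #8 = 33.
Leading byte 0x33 = 00110011 matches 0xxxxxxx → 1-byte sequence.
Byte 1: 0x33 = 00110011, payload 0110011 (7 bits).
Concatenate: 0110011 = 0x33 (7 bits → U+0033).

U+0033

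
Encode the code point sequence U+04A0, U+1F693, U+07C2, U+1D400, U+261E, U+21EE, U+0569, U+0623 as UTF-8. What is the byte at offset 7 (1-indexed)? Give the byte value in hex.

1-indexed offset 7 is 0-indexed offset 6.
U+04A0 → 2-byte form D2 A0 at offsets 0–1.
U+1F693 → 4-byte form F0 9F 9A 93 at offsets 2–5.
U+07C2 → 2-byte form DF 82 at offsets 6–7.
Offset 6 falls in char 3's range; it's byte 1 of DF 82 = 0xDF.

0xDF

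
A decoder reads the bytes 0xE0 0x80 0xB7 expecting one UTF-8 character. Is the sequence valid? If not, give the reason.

invalid (overlong encoding)

Leading byte 0xE0 = 11100000 → 3-byte form.
Continuation bytes all match 10xxxxxx. Payload decodes to 0x37.
But 0x37 < 0x800, the minimum for a 3-byte sequence — this is an overlong encoding.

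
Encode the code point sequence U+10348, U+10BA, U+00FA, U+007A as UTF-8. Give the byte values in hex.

F0 90 8D 88 E1 82 BA C3 BA 7A

U+10348: 4-byte form → F0 90 8D 88.
U+10BA: 3-byte form → E1 82 BA.
U+00FA: 2-byte form → C3 BA.
U+007A: 1-byte form → 7A.
Concatenated (10 bytes): F0 90 8D 88 E1 82 BA C3 BA 7A.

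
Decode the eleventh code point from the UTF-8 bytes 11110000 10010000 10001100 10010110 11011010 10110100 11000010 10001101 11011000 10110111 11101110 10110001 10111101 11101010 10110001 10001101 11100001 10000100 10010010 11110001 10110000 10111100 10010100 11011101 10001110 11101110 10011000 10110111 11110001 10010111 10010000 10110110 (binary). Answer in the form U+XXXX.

U+57436

Offset 0: leading byte 0xF0 = 11110000 → 4-byte char #1 = F0 90 8C 96.
Offset 4: leading byte 0xDA = 11011010 → 2-byte char #2 = DA B4.
Offset 6: leading byte 0xC2 = 11000010 → 2-byte char #3 = C2 8D.
Offset 8: leading byte 0xD8 = 11011000 → 2-byte char #4 = D8 B7.
Offset 10: leading byte 0xEE = 11101110 → 3-byte char #5 = EE B1 BD.
Offset 13: leading byte 0xEA = 11101010 → 3-byte char #6 = EA B1 8D.
Offset 16: leading byte 0xE1 = 11100001 → 3-byte char #7 = E1 84 92.
Offset 19: leading byte 0xF1 = 11110001 → 4-byte char #8 = F1 B0 BC 94.
Offset 23: leading byte 0xDD = 11011101 → 2-byte char #9 = DD 8E.
Offset 25: leading byte 0xEE = 11101110 → 3-byte char #10 = EE 98 B7.
Offset 28: leading byte 0xF1 = 11110001 → 4-byte char #11 = F1 97 90 B6.
Leading byte 0xF1 = 11110001 matches 11110xxx → 4-byte sequence.
Byte 1: 0xF1 = 11110001, payload 001 (3 bits).
Byte 2: 0x97 = 10010111 (10xxxxxx ✓), payload 010111.
Byte 3: 0x90 = 10010000 (10xxxxxx ✓), payload 010000.
Byte 4: 0xB6 = 10110110 (10xxxxxx ✓), payload 110110.
Concatenate: 001010111010000110110 = 0x57436 (21 bits → U+57436).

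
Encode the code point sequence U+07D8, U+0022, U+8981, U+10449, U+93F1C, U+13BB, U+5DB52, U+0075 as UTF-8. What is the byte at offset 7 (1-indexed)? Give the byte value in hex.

0xF0

1-indexed offset 7 is 0-indexed offset 6.
U+07D8 → 2-byte form DF 98 at offsets 0–1.
U+0022 → 1-byte form 22 at offsets 2–2.
U+8981 → 3-byte form E8 A6 81 at offsets 3–5.
U+10449 → 4-byte form F0 90 91 89 at offsets 6–9.
Offset 6 falls in char 4's range; it's byte 1 of F0 90 91 89 = 0xF0.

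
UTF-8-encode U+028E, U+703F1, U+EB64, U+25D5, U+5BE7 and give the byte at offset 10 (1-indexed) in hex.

1-indexed offset 10 is 0-indexed offset 9.
U+028E → 2-byte form CA 8E at offsets 0–1.
U+703F1 → 4-byte form F1 B0 8F B1 at offsets 2–5.
U+EB64 → 3-byte form EE AD A4 at offsets 6–8.
U+25D5 → 3-byte form E2 97 95 at offsets 9–11.
Offset 9 falls in char 4's range; it's byte 1 of E2 97 95 = 0xE2.

0xE2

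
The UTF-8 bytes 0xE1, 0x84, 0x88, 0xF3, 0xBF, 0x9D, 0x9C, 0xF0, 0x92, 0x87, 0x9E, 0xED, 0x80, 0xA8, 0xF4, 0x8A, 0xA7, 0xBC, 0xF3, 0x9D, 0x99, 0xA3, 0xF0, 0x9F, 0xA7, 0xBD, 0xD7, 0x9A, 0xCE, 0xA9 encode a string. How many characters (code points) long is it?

Byte at offset 0: 0xE1 = 11100001 → 3-byte char (#1). Advance 3.
Byte at offset 3: 0xF3 = 11110011 → 4-byte char (#2). Advance 4.
Byte at offset 7: 0xF0 = 11110000 → 4-byte char (#3). Advance 4.
Byte at offset 11: 0xED = 11101101 → 3-byte char (#4). Advance 3.
Byte at offset 14: 0xF4 = 11110100 → 4-byte char (#5). Advance 4.
Byte at offset 18: 0xF3 = 11110011 → 4-byte char (#6). Advance 4.
Byte at offset 22: 0xF0 = 11110000 → 4-byte char (#7). Advance 4.
Byte at offset 26: 0xD7 = 11010111 → 2-byte char (#8). Advance 2.
Byte at offset 28: 0xCE = 11001110 → 2-byte char (#9). Advance 2.
Reached end at offset 30 after 9 code points.

9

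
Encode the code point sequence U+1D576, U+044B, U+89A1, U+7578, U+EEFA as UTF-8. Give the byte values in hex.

F0 9D 95 B6 D1 8B E8 A6 A1 E7 95 B8 EE BB BA

U+1D576: 4-byte form → F0 9D 95 B6.
U+044B: 2-byte form → D1 8B.
U+89A1: 3-byte form → E8 A6 A1.
U+7578: 3-byte form → E7 95 B8.
U+EEFA: 3-byte form → EE BB BA.
Concatenated (15 bytes): F0 9D 95 B6 D1 8B E8 A6 A1 E7 95 B8 EE BB BA.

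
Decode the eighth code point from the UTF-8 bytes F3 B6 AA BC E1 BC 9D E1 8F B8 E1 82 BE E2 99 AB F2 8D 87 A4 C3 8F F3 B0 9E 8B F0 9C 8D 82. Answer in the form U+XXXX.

Offset 0: leading byte 0xF3 = 11110011 → 4-byte char #1 = F3 B6 AA BC.
Offset 4: leading byte 0xE1 = 11100001 → 3-byte char #2 = E1 BC 9D.
Offset 7: leading byte 0xE1 = 11100001 → 3-byte char #3 = E1 8F B8.
Offset 10: leading byte 0xE1 = 11100001 → 3-byte char #4 = E1 82 BE.
Offset 13: leading byte 0xE2 = 11100010 → 3-byte char #5 = E2 99 AB.
Offset 16: leading byte 0xF2 = 11110010 → 4-byte char #6 = F2 8D 87 A4.
Offset 20: leading byte 0xC3 = 11000011 → 2-byte char #7 = C3 8F.
Offset 22: leading byte 0xF3 = 11110011 → 4-byte char #8 = F3 B0 9E 8B.
Leading byte 0xF3 = 11110011 matches 11110xxx → 4-byte sequence.
Byte 1: 0xF3 = 11110011, payload 011 (3 bits).
Byte 2: 0xB0 = 10110000 (10xxxxxx ✓), payload 110000.
Byte 3: 0x9E = 10011110 (10xxxxxx ✓), payload 011110.
Byte 4: 0x8B = 10001011 (10xxxxxx ✓), payload 001011.
Concatenate: 011110000011110001011 = 0xF078B (21 bits → U+F078B).

U+F078B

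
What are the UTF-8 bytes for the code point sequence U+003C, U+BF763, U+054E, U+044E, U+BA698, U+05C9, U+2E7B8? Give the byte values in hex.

3C F2 BF 9D A3 D5 8E D1 8E F2 BA 9A 98 D7 89 F0 AE 9E B8

U+003C: 1-byte form → 3C.
U+BF763: 4-byte form → F2 BF 9D A3.
U+054E: 2-byte form → D5 8E.
U+044E: 2-byte form → D1 8E.
U+BA698: 4-byte form → F2 BA 9A 98.
U+05C9: 2-byte form → D7 89.
U+2E7B8: 4-byte form → F0 AE 9E B8.
Concatenated (19 bytes): 3C F2 BF 9D A3 D5 8E D1 8E F2 BA 9A 98 D7 89 F0 AE 9E B8.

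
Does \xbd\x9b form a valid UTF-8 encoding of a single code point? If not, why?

Byte 0xBD = 10111101 has the form 10xxxxxx — a continuation byte — but there is no preceding leading byte.

invalid (continuation byte with no leading byte)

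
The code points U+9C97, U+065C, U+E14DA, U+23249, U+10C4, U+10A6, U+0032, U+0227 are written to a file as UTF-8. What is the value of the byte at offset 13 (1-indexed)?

1-indexed offset 13 is 0-indexed offset 12.
U+9C97 → 3-byte form E9 B2 97 at offsets 0–2.
U+065C → 2-byte form D9 9C at offsets 3–4.
U+E14DA → 4-byte form F3 A1 93 9A at offsets 5–8.
U+23249 → 4-byte form F0 A3 89 89 at offsets 9–12.
Offset 12 falls in char 4's range; it's byte 4 of F0 A3 89 89 = 0x89.

0x89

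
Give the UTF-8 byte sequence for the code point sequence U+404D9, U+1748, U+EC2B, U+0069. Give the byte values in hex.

F1 80 93 99 E1 9D 88 EE B0 AB 69

U+404D9: 4-byte form → F1 80 93 99.
U+1748: 3-byte form → E1 9D 88.
U+EC2B: 3-byte form → EE B0 AB.
U+0069: 1-byte form → 69.
Concatenated (11 bytes): F1 80 93 99 E1 9D 88 EE B0 AB 69.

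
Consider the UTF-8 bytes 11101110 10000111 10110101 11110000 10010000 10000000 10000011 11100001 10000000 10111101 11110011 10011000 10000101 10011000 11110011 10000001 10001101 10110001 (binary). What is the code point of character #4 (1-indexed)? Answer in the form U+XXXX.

U+D8158

Offset 0: leading byte 0xEE = 11101110 → 3-byte char #1 = EE 87 B5.
Offset 3: leading byte 0xF0 = 11110000 → 4-byte char #2 = F0 90 80 83.
Offset 7: leading byte 0xE1 = 11100001 → 3-byte char #3 = E1 80 BD.
Offset 10: leading byte 0xF3 = 11110011 → 4-byte char #4 = F3 98 85 98.
Leading byte 0xF3 = 11110011 matches 11110xxx → 4-byte sequence.
Byte 1: 0xF3 = 11110011, payload 011 (3 bits).
Byte 2: 0x98 = 10011000 (10xxxxxx ✓), payload 011000.
Byte 3: 0x85 = 10000101 (10xxxxxx ✓), payload 000101.
Byte 4: 0x98 = 10011000 (10xxxxxx ✓), payload 011000.
Concatenate: 011011000000101011000 = 0xD8158 (21 bits → U+D8158).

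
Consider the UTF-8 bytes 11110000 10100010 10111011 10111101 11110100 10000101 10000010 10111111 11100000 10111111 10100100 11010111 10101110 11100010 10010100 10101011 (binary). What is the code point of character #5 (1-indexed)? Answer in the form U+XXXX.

Offset 0: leading byte 0xF0 = 11110000 → 4-byte char #1 = F0 A2 BB BD.
Offset 4: leading byte 0xF4 = 11110100 → 4-byte char #2 = F4 85 82 BF.
Offset 8: leading byte 0xE0 = 11100000 → 3-byte char #3 = E0 BF A4.
Offset 11: leading byte 0xD7 = 11010111 → 2-byte char #4 = D7 AE.
Offset 13: leading byte 0xE2 = 11100010 → 3-byte char #5 = E2 94 AB.
Leading byte 0xE2 = 11100010 matches 1110xxxx → 3-byte sequence.
Byte 1: 0xE2 = 11100010, payload 0010 (4 bits).
Byte 2: 0x94 = 10010100 (10xxxxxx ✓), payload 010100.
Byte 3: 0xAB = 10101011 (10xxxxxx ✓), payload 101011.
Concatenate: 0010010100101011 = 0x252B (16 bits → U+252B).

U+252B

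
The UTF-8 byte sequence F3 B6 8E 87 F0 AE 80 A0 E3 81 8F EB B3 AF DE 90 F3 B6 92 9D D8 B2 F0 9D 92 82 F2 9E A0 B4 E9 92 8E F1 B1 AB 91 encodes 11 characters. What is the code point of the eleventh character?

U+71AD1

Offset 0: leading byte 0xF3 = 11110011 → 4-byte char #1 = F3 B6 8E 87.
Offset 4: leading byte 0xF0 = 11110000 → 4-byte char #2 = F0 AE 80 A0.
Offset 8: leading byte 0xE3 = 11100011 → 3-byte char #3 = E3 81 8F.
Offset 11: leading byte 0xEB = 11101011 → 3-byte char #4 = EB B3 AF.
Offset 14: leading byte 0xDE = 11011110 → 2-byte char #5 = DE 90.
Offset 16: leading byte 0xF3 = 11110011 → 4-byte char #6 = F3 B6 92 9D.
Offset 20: leading byte 0xD8 = 11011000 → 2-byte char #7 = D8 B2.
Offset 22: leading byte 0xF0 = 11110000 → 4-byte char #8 = F0 9D 92 82.
Offset 26: leading byte 0xF2 = 11110010 → 4-byte char #9 = F2 9E A0 B4.
Offset 30: leading byte 0xE9 = 11101001 → 3-byte char #10 = E9 92 8E.
Offset 33: leading byte 0xF1 = 11110001 → 4-byte char #11 = F1 B1 AB 91.
Leading byte 0xF1 = 11110001 matches 11110xxx → 4-byte sequence.
Byte 1: 0xF1 = 11110001, payload 001 (3 bits).
Byte 2: 0xB1 = 10110001 (10xxxxxx ✓), payload 110001.
Byte 3: 0xAB = 10101011 (10xxxxxx ✓), payload 101011.
Byte 4: 0x91 = 10010001 (10xxxxxx ✓), payload 010001.
Concatenate: 001110001101011010001 = 0x71AD1 (21 bits → U+71AD1).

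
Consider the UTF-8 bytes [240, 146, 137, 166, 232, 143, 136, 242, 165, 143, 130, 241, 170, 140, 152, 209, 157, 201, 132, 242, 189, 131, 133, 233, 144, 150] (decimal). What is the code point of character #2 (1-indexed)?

U+83C8

Offset 0: leading byte 0xF0 = 11110000 → 4-byte char #1 = F0 92 89 A6.
Offset 4: leading byte 0xE8 = 11101000 → 3-byte char #2 = E8 8F 88.
Leading byte 0xE8 = 11101000 matches 1110xxxx → 3-byte sequence.
Byte 1: 0xE8 = 11101000, payload 1000 (4 bits).
Byte 2: 0x8F = 10001111 (10xxxxxx ✓), payload 001111.
Byte 3: 0x88 = 10001000 (10xxxxxx ✓), payload 001000.
Concatenate: 1000001111001000 = 0x83C8 (16 bits → U+83C8).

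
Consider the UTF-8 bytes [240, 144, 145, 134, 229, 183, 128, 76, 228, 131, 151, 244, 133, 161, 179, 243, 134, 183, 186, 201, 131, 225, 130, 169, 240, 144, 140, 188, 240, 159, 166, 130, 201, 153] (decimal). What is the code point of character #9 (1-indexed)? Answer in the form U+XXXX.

U+1033C

Offset 0: leading byte 0xF0 = 11110000 → 4-byte char #1 = F0 90 91 86.
Offset 4: leading byte 0xE5 = 11100101 → 3-byte char #2 = E5 B7 80.
Offset 7: leading byte 0x4C = 01001100 → 1-byte char #3 = 4C.
Offset 8: leading byte 0xE4 = 11100100 → 3-byte char #4 = E4 83 97.
Offset 11: leading byte 0xF4 = 11110100 → 4-byte char #5 = F4 85 A1 B3.
Offset 15: leading byte 0xF3 = 11110011 → 4-byte char #6 = F3 86 B7 BA.
Offset 19: leading byte 0xC9 = 11001001 → 2-byte char #7 = C9 83.
Offset 21: leading byte 0xE1 = 11100001 → 3-byte char #8 = E1 82 A9.
Offset 24: leading byte 0xF0 = 11110000 → 4-byte char #9 = F0 90 8C BC.
Leading byte 0xF0 = 11110000 matches 11110xxx → 4-byte sequence.
Byte 1: 0xF0 = 11110000, payload 000 (3 bits).
Byte 2: 0x90 = 10010000 (10xxxxxx ✓), payload 010000.
Byte 3: 0x8C = 10001100 (10xxxxxx ✓), payload 001100.
Byte 4: 0xBC = 10111100 (10xxxxxx ✓), payload 111100.
Concatenate: 000010000001100111100 = 0x1033C (21 bits → U+1033C).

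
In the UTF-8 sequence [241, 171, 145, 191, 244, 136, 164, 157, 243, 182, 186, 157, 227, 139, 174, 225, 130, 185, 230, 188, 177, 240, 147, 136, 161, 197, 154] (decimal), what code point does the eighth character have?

Offset 0: leading byte 0xF1 = 11110001 → 4-byte char #1 = F1 AB 91 BF.
Offset 4: leading byte 0xF4 = 11110100 → 4-byte char #2 = F4 88 A4 9D.
Offset 8: leading byte 0xF3 = 11110011 → 4-byte char #3 = F3 B6 BA 9D.
Offset 12: leading byte 0xE3 = 11100011 → 3-byte char #4 = E3 8B AE.
Offset 15: leading byte 0xE1 = 11100001 → 3-byte char #5 = E1 82 B9.
Offset 18: leading byte 0xE6 = 11100110 → 3-byte char #6 = E6 BC B1.
Offset 21: leading byte 0xF0 = 11110000 → 4-byte char #7 = F0 93 88 A1.
Offset 25: leading byte 0xC5 = 11000101 → 2-byte char #8 = C5 9A.
Leading byte 0xC5 = 11000101 matches 110xxxxx → 2-byte sequence.
Byte 1: 0xC5 = 11000101, payload 00101 (5 bits).
Byte 2: 0x9A = 10011010 (10xxxxxx ✓), payload 011010.
Concatenate: 00101011010 = 0x15A (11 bits → U+015A).

U+015A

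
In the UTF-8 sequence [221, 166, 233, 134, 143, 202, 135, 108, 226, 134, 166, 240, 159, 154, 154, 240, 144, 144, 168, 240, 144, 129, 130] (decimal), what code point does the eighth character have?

U+10042

Offset 0: leading byte 0xDD = 11011101 → 2-byte char #1 = DD A6.
Offset 2: leading byte 0xE9 = 11101001 → 3-byte char #2 = E9 86 8F.
Offset 5: leading byte 0xCA = 11001010 → 2-byte char #3 = CA 87.
Offset 7: leading byte 0x6C = 01101100 → 1-byte char #4 = 6C.
Offset 8: leading byte 0xE2 = 11100010 → 3-byte char #5 = E2 86 A6.
Offset 11: leading byte 0xF0 = 11110000 → 4-byte char #6 = F0 9F 9A 9A.
Offset 15: leading byte 0xF0 = 11110000 → 4-byte char #7 = F0 90 90 A8.
Offset 19: leading byte 0xF0 = 11110000 → 4-byte char #8 = F0 90 81 82.
Leading byte 0xF0 = 11110000 matches 11110xxx → 4-byte sequence.
Byte 1: 0xF0 = 11110000, payload 000 (3 bits).
Byte 2: 0x90 = 10010000 (10xxxxxx ✓), payload 010000.
Byte 3: 0x81 = 10000001 (10xxxxxx ✓), payload 000001.
Byte 4: 0x82 = 10000010 (10xxxxxx ✓), payload 000010.
Concatenate: 000010000000001000010 = 0x10042 (21 bits → U+10042).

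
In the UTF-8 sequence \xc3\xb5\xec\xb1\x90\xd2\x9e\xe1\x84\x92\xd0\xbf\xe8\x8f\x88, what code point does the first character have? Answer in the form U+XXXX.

Offset 0: leading byte 0xC3 = 11000011 → 2-byte char #1 = C3 B5.
Leading byte 0xC3 = 11000011 matches 110xxxxx → 2-byte sequence.
Byte 1: 0xC3 = 11000011, payload 00011 (5 bits).
Byte 2: 0xB5 = 10110101 (10xxxxxx ✓), payload 110101.
Concatenate: 00011110101 = 0xF5 (11 bits → U+00F5).

U+00F5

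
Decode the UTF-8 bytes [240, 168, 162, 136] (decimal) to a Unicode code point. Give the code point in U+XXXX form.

Leading byte 0xF0 = 11110000 matches 11110xxx → 4-byte sequence.
Byte 1: 0xF0 = 11110000, payload 000 (3 bits).
Byte 2: 0xA8 = 10101000 (10xxxxxx ✓), payload 101000.
Byte 3: 0xA2 = 10100010 (10xxxxxx ✓), payload 100010.
Byte 4: 0x88 = 10001000 (10xxxxxx ✓), payload 001000.
Concatenate: 000101000100010001000 = 0x28888 (21 bits → U+28888).

U+28888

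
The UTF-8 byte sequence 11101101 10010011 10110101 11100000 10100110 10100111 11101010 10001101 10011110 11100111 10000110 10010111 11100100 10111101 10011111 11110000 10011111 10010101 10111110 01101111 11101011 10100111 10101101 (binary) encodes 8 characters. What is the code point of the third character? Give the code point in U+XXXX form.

U+A35E

Offset 0: leading byte 0xED = 11101101 → 3-byte char #1 = ED 93 B5.
Offset 3: leading byte 0xE0 = 11100000 → 3-byte char #2 = E0 A6 A7.
Offset 6: leading byte 0xEA = 11101010 → 3-byte char #3 = EA 8D 9E.
Leading byte 0xEA = 11101010 matches 1110xxxx → 3-byte sequence.
Byte 1: 0xEA = 11101010, payload 1010 (4 bits).
Byte 2: 0x8D = 10001101 (10xxxxxx ✓), payload 001101.
Byte 3: 0x9E = 10011110 (10xxxxxx ✓), payload 011110.
Concatenate: 1010001101011110 = 0xA35E (16 bits → U+A35E).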